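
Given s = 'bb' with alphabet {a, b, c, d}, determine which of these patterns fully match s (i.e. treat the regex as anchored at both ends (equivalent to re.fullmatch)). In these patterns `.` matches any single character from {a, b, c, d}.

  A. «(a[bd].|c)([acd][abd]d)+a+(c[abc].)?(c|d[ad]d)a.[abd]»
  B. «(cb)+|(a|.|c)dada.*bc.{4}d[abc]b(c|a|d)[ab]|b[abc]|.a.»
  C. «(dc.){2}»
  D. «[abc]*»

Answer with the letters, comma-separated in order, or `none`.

B, D

A → no match
B → match
C → no match — must start with 'dc'
D → match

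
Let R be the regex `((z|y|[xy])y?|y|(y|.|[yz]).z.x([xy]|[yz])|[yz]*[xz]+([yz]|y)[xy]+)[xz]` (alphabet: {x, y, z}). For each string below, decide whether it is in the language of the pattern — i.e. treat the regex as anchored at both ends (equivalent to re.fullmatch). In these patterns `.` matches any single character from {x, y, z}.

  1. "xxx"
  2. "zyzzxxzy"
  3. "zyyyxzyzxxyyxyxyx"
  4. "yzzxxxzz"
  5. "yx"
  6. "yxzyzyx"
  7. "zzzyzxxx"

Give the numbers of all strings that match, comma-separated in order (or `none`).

5

1 → no match
2 → no match
3 → no match
4 → no match
5 → match
6 → no match
7 → no match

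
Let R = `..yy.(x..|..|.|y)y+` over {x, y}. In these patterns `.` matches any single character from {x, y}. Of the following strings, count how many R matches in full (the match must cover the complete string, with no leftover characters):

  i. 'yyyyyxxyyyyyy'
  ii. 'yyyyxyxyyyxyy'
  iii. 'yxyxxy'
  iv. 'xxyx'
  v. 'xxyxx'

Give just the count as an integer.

1

i → match
ii → no match
iii → no match
iv → no match — must end with 'y'
v → no match — must end with 'y'
Total matched: 1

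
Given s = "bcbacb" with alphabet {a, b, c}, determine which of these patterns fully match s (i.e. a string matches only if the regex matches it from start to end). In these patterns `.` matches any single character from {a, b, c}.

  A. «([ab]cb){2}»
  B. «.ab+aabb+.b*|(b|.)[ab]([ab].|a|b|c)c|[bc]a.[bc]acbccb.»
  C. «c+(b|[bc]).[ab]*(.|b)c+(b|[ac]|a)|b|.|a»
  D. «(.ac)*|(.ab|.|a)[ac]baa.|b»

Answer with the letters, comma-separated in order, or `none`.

A → match
B → no match
C → no match
D → no match

A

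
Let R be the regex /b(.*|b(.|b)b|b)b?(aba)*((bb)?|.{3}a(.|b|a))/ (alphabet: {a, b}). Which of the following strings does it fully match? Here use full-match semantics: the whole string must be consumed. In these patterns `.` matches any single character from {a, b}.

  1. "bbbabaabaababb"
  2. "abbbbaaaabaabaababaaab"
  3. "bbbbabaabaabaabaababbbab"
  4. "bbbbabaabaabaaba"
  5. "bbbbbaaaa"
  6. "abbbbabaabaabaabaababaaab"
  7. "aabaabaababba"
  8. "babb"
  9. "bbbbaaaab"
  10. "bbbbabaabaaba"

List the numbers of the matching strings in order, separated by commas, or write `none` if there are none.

1 → match
2 → no match — must start with "b"
3 → match
4 → match
5 → match
6 → no match — must start with "b"
7 → no match — must start with "b"
8 → match
9 → match
10 → match

1, 3, 4, 5, 8, 9, 10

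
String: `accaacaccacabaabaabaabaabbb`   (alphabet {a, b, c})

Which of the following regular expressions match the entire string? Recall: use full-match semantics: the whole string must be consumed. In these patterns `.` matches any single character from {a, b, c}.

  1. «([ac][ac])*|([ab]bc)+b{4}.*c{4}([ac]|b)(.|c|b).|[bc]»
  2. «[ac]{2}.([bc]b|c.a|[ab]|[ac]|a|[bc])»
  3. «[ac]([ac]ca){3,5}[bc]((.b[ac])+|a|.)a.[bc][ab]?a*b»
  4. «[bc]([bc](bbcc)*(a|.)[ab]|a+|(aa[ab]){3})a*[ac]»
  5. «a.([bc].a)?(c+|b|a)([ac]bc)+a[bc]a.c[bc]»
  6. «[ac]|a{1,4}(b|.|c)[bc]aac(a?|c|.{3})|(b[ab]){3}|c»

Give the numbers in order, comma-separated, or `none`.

1 → no match
2 → no match
3 → match
4 → no match
5 → no match
6 → no match

3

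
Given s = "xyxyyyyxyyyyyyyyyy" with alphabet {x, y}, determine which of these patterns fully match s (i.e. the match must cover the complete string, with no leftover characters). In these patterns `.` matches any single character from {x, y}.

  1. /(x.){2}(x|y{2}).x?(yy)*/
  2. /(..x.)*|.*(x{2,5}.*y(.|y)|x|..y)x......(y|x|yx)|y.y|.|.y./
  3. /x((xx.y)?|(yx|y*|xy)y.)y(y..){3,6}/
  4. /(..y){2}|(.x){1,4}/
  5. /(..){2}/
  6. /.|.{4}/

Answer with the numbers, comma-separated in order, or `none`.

1, 3

1 → match
2 → no match
3 → match
4 → no match
5 → no match
6 → no match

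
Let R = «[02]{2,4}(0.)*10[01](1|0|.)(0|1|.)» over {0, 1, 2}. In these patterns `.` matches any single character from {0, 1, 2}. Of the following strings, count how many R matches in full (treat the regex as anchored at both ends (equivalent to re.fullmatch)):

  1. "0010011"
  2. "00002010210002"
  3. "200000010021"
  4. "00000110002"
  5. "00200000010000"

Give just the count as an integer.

1 → match
2 → match
3 → match
4 → match
5 → match
Total matched: 5

5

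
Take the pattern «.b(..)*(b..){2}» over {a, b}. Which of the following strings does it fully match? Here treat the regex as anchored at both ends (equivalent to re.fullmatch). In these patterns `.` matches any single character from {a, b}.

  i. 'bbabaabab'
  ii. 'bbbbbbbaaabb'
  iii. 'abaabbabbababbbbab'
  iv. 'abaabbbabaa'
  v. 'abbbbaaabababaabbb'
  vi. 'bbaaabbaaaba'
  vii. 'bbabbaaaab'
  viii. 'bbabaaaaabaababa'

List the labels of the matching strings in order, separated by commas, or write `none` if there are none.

i → no match
ii → no match
iii → match
iv → no match
v → match
vi → no match
vii → no match
viii → no match

iii, v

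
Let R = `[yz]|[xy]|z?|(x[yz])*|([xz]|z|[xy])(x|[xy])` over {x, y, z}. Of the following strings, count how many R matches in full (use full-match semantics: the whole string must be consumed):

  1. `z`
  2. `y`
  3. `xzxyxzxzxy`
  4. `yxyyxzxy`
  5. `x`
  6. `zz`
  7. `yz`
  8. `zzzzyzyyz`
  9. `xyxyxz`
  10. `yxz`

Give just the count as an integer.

1 → match
2 → match
3 → match
4 → no match
5 → match
6 → no match
7 → no match
8 → no match
9 → match
10 → no match
Total matched: 5

5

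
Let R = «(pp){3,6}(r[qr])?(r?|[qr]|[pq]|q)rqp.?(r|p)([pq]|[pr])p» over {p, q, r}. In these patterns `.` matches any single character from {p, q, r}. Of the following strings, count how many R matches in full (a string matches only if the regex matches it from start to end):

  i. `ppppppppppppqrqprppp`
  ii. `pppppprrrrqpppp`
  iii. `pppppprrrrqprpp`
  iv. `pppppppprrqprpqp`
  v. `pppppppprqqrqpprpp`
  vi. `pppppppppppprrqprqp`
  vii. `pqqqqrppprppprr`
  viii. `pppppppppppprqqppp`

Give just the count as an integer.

6

i → match
ii → match
iii → match
iv → match
v → match
vi → match
vii → no match — must start with `pp`
viii → no match
Total matched: 6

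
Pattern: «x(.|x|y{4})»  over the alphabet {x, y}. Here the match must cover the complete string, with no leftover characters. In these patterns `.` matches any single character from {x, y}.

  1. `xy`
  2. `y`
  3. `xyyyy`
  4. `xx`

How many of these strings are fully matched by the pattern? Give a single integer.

3

1. `xy` → match
2. `y` → no match — must start with `x`
3. `xyyyy` → match
4. `xx` → match
Total matched: 3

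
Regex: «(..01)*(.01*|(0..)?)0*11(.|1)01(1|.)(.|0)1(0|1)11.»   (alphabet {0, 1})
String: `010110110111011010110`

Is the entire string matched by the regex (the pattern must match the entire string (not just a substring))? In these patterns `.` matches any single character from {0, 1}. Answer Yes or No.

Yes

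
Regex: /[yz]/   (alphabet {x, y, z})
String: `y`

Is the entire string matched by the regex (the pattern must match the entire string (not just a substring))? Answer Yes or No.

Yes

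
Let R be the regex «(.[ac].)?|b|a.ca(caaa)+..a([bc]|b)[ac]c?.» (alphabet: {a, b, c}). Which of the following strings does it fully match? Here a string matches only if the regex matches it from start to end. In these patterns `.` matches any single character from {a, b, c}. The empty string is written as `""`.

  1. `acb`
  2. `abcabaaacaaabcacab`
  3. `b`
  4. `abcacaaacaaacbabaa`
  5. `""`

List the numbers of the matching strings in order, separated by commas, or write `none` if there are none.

1, 3, 4, 5

1 → match
2 → no match
3 → match
4 → match
5 → match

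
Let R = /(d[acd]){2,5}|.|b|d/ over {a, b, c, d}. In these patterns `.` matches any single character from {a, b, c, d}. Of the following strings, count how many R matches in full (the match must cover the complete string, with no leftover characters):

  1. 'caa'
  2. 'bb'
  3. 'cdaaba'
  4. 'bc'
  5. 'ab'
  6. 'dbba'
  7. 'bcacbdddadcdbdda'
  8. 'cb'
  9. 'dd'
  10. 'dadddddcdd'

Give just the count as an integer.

1

1 → no match
2 → no match
3 → no match
4 → no match
5 → no match
6 → no match
7 → no match
8 → no match
9 → no match
10 → match
Total matched: 1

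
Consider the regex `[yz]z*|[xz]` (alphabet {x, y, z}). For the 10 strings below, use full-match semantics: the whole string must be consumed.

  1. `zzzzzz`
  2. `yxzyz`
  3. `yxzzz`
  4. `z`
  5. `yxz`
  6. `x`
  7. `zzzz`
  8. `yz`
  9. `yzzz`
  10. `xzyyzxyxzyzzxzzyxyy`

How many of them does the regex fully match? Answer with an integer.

1 → match
2 → no match
3 → no match
4 → match
5 → no match
6 → match
7 → match
8 → match
9 → match
10 → no match
Total matched: 6

6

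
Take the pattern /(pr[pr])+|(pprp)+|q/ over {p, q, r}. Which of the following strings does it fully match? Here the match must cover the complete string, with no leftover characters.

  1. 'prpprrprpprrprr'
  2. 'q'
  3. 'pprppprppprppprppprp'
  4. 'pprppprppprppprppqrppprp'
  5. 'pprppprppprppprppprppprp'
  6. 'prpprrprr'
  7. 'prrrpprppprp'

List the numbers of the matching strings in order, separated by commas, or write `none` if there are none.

1 → match
2 → match
3 → match
4 → no match
5 → match
6 → match
7 → no match

1, 2, 3, 5, 6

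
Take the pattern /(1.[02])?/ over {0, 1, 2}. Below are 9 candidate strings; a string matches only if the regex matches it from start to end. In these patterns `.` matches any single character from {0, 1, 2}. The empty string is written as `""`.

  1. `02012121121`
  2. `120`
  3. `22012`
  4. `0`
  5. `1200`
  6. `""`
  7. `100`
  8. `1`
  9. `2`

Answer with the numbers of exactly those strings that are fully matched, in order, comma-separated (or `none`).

2, 6, 7

1. `02012121121` → no match
2. `120` → match
3. `22012` → no match
4. `0` → no match
5. `1200` → no match
6. `""` → match
7. `100` → match
8. `1` → no match
9. `2` → no match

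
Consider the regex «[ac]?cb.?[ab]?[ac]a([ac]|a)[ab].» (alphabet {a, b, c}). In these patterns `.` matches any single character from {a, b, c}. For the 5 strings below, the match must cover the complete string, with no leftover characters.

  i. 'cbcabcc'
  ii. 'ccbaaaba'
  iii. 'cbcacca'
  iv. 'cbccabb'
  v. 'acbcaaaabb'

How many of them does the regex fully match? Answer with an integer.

2

i → no match
ii → match
iii → no match
iv → no match
v → match
Total matched: 2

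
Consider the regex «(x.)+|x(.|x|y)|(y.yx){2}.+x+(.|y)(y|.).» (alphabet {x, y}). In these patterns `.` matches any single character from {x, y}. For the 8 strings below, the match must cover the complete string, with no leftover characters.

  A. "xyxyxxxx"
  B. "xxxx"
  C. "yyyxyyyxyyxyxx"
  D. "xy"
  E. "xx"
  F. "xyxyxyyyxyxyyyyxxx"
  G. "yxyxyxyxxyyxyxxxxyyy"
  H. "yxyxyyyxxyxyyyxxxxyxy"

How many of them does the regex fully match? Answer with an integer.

A → match
B → match
C → match
D → match
E → match
F → no match
G → match
H → match
Total matched: 7

7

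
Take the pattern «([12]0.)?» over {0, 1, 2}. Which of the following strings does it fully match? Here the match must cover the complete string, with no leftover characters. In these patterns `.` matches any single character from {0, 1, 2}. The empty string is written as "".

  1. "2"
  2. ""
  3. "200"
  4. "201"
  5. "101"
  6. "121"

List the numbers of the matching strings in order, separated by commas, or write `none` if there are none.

2, 3, 4, 5

1 → no match
2 → match
3 → match
4 → match
5 → match
6 → no match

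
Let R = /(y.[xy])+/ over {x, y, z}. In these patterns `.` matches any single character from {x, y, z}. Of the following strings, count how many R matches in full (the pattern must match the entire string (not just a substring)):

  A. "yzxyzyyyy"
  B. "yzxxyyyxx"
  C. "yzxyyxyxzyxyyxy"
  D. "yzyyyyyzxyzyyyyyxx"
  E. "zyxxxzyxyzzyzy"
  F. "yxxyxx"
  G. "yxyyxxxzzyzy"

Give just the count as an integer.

A → match
B → no match
C → no match
D → match
E → no match — must start with "y"
F → match
G → no match
Total matched: 3

3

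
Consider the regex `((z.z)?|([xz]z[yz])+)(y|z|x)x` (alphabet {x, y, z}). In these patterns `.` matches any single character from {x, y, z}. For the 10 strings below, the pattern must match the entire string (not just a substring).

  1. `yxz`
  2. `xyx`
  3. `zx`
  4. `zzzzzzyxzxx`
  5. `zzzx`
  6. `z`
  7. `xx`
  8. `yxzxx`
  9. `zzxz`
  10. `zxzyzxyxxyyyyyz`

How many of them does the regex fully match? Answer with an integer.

2

1 → no match — must end with `x`
2 → no match
3 → match
4 → no match
5 → no match
6 → no match — must end with `x`
7 → match
8 → no match
9 → no match — must end with `x`
10 → no match — must end with `x`
Total matched: 2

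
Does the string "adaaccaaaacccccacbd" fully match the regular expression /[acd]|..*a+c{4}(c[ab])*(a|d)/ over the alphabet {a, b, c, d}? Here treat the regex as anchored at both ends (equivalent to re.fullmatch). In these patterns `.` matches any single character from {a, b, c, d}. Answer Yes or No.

Yes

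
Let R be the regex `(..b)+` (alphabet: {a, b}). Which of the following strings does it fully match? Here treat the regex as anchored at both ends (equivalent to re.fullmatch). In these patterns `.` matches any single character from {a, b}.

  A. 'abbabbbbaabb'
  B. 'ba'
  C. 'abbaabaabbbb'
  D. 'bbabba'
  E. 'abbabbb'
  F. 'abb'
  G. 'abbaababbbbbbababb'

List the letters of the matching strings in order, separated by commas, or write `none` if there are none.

A → no match
B → no match — must end with 'b'
C → match
D → no match — must end with 'b'
E → no match
F → match
G → match

C, F, G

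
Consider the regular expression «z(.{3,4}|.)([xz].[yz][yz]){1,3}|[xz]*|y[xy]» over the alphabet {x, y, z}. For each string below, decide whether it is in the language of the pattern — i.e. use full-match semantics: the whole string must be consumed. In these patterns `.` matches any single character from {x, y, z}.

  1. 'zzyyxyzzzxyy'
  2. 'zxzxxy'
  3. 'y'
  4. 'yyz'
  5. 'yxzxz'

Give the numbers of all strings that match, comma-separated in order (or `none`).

1

1 → match
2 → no match
3 → no match
4 → no match
5 → no match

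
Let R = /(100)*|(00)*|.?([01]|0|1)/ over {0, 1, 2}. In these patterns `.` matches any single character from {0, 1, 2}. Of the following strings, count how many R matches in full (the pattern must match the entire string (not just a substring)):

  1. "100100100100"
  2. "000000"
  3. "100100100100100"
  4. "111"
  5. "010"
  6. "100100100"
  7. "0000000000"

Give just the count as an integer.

5

1 → match
2 → match
3 → match
4 → no match
5 → no match
6 → match
7 → match
Total matched: 5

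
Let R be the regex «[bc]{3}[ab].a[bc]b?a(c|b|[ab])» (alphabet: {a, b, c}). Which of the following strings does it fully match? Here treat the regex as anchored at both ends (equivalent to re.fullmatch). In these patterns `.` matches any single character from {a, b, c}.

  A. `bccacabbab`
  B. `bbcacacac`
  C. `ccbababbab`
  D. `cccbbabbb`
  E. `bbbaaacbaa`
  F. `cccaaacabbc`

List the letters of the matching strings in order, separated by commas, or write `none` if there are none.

A, B, C, E

A → match
B → match
C → match
D → no match
E → match
F → no match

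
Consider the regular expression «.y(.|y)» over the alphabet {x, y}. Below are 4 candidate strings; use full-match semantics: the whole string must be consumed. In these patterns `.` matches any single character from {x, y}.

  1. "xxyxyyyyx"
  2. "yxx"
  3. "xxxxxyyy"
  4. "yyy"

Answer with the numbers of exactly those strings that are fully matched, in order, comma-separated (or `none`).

4

1 → no match
2 → no match
3 → no match
4 → match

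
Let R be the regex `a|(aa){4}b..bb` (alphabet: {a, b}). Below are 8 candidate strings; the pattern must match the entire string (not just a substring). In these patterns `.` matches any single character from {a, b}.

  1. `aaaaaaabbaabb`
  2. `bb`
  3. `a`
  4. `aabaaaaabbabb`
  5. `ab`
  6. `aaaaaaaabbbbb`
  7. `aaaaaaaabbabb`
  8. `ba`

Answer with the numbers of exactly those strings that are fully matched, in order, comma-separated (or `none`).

1 → no match
2 → no match
3 → match
4 → no match
5 → no match
6 → match
7 → match
8 → no match

3, 6, 7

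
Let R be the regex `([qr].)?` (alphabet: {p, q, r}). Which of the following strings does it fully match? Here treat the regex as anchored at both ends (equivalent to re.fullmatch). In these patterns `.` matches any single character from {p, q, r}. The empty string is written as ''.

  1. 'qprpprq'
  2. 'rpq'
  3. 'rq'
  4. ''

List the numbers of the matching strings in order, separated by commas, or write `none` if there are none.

3, 4

1. 'qprpprq' → no match
2. 'rpq' → no match
3. 'rq' → match
4. '' → match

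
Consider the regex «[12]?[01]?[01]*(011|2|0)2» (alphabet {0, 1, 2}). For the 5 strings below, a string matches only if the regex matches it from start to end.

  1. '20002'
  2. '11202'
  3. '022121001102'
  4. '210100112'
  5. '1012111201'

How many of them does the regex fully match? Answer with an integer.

2

1 → match
2 → no match
3 → no match
4 → match
5 → no match — must end with '2'
Total matched: 2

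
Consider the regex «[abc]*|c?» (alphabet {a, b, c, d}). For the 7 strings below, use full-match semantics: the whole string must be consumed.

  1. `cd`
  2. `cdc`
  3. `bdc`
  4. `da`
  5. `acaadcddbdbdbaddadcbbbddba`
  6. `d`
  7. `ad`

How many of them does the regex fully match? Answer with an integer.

0

1 → no match
2 → no match
3 → no match
4 → no match
5 → no match
6 → no match
7 → no match
Total matched: 0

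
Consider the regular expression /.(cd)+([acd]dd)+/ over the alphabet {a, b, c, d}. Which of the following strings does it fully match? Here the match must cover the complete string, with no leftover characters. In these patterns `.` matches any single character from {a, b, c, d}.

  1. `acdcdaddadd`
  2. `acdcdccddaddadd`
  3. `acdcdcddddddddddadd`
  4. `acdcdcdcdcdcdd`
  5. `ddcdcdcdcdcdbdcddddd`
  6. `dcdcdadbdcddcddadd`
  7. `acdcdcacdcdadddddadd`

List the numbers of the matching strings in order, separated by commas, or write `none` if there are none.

1 → match
2 → no match
3 → match
4 → match
5 → no match
6 → no match
7 → no match

1, 3, 4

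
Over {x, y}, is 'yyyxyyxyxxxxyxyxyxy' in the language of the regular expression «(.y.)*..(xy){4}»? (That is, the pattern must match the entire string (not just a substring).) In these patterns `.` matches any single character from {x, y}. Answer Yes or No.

Yes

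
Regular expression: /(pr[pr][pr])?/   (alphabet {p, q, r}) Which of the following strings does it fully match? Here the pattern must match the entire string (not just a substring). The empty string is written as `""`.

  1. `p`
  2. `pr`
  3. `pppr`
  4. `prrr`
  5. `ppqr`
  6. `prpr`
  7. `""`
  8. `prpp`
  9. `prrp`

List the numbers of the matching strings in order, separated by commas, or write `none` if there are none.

1 → no match
2 → no match
3 → no match
4 → match
5 → no match
6 → match
7 → match
8 → match
9 → match

4, 6, 7, 8, 9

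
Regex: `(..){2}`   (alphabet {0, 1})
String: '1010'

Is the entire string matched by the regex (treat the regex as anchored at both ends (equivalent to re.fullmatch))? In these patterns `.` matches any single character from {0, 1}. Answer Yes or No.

Yes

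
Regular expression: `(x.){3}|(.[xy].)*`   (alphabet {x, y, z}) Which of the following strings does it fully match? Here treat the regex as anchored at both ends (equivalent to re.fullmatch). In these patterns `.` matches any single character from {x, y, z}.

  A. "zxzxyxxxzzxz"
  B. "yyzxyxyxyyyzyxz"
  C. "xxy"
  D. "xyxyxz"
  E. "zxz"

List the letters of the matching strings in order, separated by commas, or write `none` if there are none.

A → match
B → match
C → match
D → match
E → match

A, B, C, D, E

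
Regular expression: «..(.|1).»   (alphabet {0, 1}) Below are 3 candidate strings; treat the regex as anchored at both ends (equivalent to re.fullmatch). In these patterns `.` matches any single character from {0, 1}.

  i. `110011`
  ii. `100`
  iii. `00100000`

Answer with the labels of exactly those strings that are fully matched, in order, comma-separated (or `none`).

i. `110011` → no match
ii. `100` → no match
iii. `00100000` → no match

none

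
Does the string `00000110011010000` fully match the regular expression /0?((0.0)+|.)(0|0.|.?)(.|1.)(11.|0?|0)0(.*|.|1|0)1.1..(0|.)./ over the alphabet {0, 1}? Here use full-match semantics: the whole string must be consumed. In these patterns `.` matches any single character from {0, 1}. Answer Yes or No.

Yes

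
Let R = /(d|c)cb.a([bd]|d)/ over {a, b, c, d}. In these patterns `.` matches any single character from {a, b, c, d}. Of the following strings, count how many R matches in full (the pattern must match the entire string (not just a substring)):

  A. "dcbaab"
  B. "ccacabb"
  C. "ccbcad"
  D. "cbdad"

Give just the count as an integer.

2

A → match
B → no match
C → match
D → no match
Total matched: 2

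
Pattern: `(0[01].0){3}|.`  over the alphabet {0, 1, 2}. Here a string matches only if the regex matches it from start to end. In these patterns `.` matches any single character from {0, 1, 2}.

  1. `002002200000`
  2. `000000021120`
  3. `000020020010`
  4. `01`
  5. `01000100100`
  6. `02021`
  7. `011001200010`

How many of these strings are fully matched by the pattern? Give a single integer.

1

1 → no match
2 → no match
3 → no match
4 → no match
5 → no match
6 → no match
7 → match
Total matched: 1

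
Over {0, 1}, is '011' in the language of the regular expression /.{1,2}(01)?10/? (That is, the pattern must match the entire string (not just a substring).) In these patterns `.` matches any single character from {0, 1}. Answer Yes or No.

Every match must end with '10', but '011' does not.

No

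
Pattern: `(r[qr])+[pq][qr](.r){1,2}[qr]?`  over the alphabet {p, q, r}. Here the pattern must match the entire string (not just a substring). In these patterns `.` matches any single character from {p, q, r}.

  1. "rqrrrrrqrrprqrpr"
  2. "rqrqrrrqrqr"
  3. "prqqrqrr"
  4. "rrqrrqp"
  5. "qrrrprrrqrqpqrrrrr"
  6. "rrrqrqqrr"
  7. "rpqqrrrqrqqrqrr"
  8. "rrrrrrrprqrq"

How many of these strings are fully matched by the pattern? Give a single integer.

1

1 → match
2 → no match
3 → no match — must start with "r"
4 → no match
5 → no match — must start with "r"
6 → no match
7 → no match
8 → no match
Total matched: 1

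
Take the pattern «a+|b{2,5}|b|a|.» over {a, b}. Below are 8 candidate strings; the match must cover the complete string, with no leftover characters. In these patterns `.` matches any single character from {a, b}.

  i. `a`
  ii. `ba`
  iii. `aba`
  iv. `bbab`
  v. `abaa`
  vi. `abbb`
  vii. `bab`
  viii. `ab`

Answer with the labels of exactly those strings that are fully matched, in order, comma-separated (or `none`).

i

i → match
ii → no match
iii → no match
iv → no match
v → no match
vi → no match
vii → no match
viii → no match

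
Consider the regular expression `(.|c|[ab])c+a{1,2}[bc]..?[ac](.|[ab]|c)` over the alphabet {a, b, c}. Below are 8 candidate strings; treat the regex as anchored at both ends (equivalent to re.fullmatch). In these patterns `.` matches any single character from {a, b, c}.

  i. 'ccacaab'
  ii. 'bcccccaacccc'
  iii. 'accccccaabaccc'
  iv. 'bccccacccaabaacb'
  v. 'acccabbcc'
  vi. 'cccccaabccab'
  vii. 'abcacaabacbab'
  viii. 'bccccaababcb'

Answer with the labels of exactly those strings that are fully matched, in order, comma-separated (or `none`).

i, ii, iii, v, vi, viii

i → match
ii → match
iii → match
iv → no match
v → match
vi → match
vii → no match
viii → match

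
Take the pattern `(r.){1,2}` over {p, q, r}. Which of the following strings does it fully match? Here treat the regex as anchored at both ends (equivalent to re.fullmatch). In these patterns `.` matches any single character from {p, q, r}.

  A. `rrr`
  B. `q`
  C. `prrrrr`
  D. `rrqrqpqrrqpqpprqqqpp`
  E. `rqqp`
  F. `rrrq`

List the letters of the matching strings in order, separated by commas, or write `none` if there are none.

F

A → no match
B → no match — must start with `r`
C → no match — must start with `r`
D → no match
E → no match
F → match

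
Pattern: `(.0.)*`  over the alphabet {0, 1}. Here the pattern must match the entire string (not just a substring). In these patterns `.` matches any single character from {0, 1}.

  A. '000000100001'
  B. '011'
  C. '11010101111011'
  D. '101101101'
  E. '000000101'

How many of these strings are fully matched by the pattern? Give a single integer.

A → match
B → no match
C → no match
D → match
E → match
Total matched: 3

3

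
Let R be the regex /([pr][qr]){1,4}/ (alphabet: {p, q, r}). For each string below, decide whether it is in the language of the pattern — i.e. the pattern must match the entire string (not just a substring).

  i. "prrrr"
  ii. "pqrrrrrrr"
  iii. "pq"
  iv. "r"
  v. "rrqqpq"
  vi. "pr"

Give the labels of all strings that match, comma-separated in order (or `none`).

iii, vi

i → no match
ii → no match
iii → match
iv → no match
v → no match
vi → match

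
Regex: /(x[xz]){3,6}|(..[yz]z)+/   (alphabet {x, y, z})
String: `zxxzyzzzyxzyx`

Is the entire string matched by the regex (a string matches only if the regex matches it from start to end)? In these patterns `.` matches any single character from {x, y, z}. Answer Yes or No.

No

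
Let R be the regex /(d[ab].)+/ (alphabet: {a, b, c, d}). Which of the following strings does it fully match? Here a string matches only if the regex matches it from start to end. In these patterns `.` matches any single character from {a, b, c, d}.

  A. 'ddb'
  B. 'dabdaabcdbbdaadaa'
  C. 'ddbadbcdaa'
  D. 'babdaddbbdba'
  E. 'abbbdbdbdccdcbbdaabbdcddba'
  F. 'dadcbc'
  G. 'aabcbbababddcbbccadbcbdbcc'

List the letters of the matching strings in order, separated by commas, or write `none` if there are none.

none

A → no match
B → no match
C → no match
D → no match — must start with 'd'
E → no match — must start with 'd'
F → no match
G → no match — must start with 'd'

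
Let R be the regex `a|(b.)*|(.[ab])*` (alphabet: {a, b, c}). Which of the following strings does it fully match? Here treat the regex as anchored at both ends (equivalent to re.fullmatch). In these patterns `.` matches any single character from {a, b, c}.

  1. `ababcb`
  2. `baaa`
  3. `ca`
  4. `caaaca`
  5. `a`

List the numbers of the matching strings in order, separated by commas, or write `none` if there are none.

1 → match
2 → match
3 → match
4 → match
5 → match

1, 2, 3, 4, 5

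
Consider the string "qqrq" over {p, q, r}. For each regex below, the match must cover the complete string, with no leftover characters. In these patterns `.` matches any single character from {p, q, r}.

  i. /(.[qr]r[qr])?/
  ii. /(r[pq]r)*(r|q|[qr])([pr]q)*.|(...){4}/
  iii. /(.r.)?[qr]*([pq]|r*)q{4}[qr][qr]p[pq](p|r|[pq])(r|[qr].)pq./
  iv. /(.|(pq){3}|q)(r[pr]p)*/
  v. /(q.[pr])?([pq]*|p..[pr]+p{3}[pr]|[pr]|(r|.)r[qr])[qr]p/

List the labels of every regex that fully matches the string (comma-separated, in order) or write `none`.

i → match
ii → no match
iii → no match
iv → no match
v → no match — must end with "p"

i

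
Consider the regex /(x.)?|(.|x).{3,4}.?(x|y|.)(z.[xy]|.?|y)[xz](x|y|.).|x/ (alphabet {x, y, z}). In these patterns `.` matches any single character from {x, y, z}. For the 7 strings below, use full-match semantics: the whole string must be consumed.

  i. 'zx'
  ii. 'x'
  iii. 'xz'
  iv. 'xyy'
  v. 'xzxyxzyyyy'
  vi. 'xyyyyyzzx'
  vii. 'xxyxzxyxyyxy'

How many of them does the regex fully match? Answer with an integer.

i → no match
ii → match
iii → match
iv → no match
v → no match
vi → match
vii → no match
Total matched: 3

3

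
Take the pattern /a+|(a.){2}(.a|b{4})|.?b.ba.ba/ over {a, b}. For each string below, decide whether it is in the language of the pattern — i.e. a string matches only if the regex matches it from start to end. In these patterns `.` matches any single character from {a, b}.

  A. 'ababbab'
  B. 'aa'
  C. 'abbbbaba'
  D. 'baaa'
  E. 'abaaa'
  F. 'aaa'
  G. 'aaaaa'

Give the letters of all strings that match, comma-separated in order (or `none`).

B, F, G

A → no match
B → match
C → no match
D → no match
E → no match
F → match
G → match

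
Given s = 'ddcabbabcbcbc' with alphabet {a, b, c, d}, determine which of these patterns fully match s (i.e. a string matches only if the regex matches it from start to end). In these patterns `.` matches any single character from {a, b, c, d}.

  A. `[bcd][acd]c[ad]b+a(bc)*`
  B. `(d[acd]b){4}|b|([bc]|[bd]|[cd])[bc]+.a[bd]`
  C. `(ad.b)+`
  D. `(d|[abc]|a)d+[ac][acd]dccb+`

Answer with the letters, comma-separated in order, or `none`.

A → match
B → no match
C → no match — must start with 'ad'
D → no match — must end with 'b'

A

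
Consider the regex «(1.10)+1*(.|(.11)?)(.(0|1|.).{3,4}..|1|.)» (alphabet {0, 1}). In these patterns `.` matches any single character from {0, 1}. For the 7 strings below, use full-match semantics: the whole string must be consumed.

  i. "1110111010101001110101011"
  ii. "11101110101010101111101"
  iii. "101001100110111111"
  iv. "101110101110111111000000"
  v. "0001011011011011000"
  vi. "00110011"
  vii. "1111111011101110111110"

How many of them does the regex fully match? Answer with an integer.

i → no match
ii → match
iii → no match
iv → no match
v → no match — must start with "1"
vi → no match — must start with "1"
vii → no match
Total matched: 1

1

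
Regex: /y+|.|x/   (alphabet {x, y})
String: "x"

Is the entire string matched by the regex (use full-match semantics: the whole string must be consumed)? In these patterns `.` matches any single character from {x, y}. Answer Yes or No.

Yes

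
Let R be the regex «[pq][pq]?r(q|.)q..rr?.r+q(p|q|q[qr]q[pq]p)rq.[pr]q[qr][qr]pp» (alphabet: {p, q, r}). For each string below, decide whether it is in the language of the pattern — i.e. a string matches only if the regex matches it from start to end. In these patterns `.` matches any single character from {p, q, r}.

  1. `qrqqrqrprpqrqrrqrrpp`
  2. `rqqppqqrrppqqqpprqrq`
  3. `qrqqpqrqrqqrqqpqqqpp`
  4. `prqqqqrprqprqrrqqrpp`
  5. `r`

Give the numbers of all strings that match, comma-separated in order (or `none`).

1 → no match
2 → no match — must end with `pp`
3 → match
4 → match
5 → no match — must end with `pp`

3, 4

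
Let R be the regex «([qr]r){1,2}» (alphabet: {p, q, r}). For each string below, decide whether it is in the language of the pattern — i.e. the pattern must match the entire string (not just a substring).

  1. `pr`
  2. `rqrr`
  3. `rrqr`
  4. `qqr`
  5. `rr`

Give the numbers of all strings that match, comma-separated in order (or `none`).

3, 5

1 → no match
2 → no match
3 → match
4 → no match
5 → match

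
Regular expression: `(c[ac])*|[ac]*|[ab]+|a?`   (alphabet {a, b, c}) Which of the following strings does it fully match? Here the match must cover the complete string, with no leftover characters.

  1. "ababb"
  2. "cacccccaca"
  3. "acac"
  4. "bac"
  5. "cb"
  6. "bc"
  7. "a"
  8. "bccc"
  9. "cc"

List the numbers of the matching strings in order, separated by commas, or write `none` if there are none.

1 → match
2 → match
3 → match
4 → no match
5 → no match
6 → no match
7 → match
8 → no match
9 → match

1, 2, 3, 7, 9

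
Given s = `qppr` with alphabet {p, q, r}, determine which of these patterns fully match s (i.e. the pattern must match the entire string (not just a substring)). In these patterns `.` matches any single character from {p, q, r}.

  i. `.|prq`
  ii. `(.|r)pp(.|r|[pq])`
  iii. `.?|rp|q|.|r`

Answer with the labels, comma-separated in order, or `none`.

i → no match
ii → match
iii → no match

ii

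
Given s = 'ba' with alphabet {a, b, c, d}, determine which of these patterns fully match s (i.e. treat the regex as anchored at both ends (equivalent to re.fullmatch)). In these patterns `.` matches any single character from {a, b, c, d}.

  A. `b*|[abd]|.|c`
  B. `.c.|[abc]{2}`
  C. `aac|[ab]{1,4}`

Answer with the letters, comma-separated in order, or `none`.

A → no match
B → match
C → match

B, C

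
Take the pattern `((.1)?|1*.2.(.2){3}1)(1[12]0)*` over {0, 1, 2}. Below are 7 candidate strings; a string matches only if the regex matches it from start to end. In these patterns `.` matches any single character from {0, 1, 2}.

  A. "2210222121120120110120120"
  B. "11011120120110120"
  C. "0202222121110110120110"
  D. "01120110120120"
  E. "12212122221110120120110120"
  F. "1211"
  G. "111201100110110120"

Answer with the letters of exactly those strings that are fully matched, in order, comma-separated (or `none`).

A, C, D

A → match
B → no match
C → match
D → match
E → no match
F → no match
G → no match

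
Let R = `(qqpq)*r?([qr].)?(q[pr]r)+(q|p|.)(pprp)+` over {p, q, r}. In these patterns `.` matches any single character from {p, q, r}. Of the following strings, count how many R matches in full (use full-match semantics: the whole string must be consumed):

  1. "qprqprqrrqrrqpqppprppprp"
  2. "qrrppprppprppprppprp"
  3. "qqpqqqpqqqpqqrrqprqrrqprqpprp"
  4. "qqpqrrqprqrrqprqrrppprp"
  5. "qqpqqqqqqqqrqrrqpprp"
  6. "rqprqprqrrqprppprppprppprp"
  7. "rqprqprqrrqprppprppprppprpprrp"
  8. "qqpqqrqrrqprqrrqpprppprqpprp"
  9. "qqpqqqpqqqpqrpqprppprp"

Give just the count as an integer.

5

1 → no match
2 → match
3 → match
4 → match
5 → no match
6 → match
7 → no match — must end with "pprp"
8 → no match
9 → match
Total matched: 5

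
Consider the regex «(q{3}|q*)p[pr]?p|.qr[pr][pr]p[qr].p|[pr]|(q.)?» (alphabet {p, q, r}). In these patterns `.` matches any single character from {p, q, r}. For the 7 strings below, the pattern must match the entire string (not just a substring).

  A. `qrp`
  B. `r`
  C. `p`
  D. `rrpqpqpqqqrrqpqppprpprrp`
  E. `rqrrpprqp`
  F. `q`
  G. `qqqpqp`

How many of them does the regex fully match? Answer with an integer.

A. `qrp` → no match
B. `r` → match
C. `p` → match
D → no match
E. `rqrrpprqp` → match
F. `q` → no match
G. `qqqpqp` → no match
Total matched: 3

3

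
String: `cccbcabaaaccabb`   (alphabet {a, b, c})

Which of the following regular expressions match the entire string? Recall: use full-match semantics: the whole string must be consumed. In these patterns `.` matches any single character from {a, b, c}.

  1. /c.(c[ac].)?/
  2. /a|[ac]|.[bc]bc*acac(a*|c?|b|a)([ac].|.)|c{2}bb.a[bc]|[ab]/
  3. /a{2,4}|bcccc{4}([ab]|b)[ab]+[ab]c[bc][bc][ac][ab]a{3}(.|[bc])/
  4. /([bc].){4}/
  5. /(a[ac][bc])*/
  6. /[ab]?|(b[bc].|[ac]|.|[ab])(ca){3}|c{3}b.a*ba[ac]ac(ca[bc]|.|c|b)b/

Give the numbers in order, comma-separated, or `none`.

1 → no match
2 → no match
3 → no match
4 → no match
5 → no match
6 → match

6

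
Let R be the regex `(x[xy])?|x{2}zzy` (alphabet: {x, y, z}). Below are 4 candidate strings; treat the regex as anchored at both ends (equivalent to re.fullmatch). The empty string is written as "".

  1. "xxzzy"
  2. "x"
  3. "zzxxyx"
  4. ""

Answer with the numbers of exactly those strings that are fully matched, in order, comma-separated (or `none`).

1, 4

1. "xxzzy" → match
2. "x" → no match
3. "zzxxyx" → no match
4. "" → match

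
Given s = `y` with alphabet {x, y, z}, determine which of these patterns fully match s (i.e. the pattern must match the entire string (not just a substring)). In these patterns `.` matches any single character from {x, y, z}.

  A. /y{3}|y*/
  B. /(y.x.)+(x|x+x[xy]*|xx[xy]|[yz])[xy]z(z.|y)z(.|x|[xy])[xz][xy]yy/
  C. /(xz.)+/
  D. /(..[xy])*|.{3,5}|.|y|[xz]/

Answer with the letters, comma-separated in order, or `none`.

A, D

A → match
B → no match — must end with `yy`
C → no match — must start with `xz`
D → match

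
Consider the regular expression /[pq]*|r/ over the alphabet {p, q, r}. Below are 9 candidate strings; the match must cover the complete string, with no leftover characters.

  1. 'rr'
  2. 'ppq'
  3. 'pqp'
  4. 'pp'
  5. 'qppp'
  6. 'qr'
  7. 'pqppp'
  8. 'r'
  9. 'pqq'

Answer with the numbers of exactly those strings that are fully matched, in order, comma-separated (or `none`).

1. 'rr' → no match
2. 'ppq' → match
3. 'pqp' → match
4. 'pp' → match
5. 'qppp' → match
6. 'qr' → no match
7. 'pqppp' → match
8. 'r' → match
9. 'pqq' → match

2, 3, 4, 5, 7, 8, 9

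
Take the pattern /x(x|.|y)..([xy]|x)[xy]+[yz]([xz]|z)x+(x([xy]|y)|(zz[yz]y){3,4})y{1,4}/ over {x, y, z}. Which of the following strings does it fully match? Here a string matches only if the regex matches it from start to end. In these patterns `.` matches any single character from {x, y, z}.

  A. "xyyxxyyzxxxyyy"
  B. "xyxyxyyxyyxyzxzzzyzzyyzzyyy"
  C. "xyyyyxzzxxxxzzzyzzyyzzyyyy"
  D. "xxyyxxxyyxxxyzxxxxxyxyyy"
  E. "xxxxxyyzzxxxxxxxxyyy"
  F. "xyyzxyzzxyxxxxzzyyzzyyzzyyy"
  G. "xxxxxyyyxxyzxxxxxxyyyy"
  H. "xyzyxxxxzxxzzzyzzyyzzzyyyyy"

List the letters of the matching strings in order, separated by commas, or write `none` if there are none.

A → match
B → match
C → match
D → no match
E → match
F → no match
G → match
H → match

A, B, C, E, G, H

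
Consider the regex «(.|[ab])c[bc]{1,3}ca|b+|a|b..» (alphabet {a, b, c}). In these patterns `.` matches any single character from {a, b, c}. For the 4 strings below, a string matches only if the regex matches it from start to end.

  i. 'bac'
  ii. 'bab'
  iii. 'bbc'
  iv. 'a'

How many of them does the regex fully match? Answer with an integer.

i → match
ii → match
iii → match
iv → match
Total matched: 4

4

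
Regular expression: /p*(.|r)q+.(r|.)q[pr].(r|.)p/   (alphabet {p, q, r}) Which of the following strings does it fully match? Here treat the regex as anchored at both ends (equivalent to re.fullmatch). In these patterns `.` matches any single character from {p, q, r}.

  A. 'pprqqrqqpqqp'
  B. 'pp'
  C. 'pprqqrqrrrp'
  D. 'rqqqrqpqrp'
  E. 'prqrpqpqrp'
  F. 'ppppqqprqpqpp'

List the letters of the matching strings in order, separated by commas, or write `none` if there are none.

A → match
B → no match
C → match
D → match
E → match
F → match

A, C, D, E, F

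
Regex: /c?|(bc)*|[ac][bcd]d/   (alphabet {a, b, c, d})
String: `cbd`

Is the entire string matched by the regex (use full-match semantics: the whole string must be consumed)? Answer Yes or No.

Yes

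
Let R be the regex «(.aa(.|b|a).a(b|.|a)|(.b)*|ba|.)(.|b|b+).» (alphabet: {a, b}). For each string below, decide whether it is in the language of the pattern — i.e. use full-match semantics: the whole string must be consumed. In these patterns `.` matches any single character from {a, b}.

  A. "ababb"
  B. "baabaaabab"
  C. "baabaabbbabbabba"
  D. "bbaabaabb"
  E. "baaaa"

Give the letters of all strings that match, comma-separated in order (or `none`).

A → no match
B → no match
C → no match
D → no match
E → no match

none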